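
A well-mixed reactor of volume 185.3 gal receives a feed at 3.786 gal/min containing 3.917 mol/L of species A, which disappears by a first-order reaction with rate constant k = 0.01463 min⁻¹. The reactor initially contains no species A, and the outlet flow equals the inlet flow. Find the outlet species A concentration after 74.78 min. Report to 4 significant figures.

2.117 mol/L

Accumulation = in − out − consumed: V dC/dt = Q C_in − Q C − k V C.
This is linear with rate a = Q/V + k = 0.0350617 min⁻¹.
C_ss = Q C_in/(Q + kV) = 2.28258 mol/L; C(t) = C_ss + (C₀ − C_ss) e^(−a t).
C(74.78) = 2.28258 + (-2.28258)·e^(−0.0350617·74.78) = 2.28258 + (-2.28258)·0.0726635 = 2.11672 mol/L.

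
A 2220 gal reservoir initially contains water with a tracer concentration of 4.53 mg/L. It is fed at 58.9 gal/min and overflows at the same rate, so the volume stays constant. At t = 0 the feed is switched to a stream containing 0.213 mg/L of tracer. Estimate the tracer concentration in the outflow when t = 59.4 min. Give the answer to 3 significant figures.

1.11 mg/L

Mass balance on the solute (V constant): V dC/dt = Q(C_in − C).
Time constant τ = V/Q = 2220/58.9 = 37.691 min.
C approaches C_in exponentially: C(t) = C_in + (C₀ − C_in) e^(−t/τ).
C(59.4) = 0.213 + (4.53 − 0.213)·e^(−59.4/37.691) = 0.213 + (4.3170)·0.20681 = 1.1058 mg/L.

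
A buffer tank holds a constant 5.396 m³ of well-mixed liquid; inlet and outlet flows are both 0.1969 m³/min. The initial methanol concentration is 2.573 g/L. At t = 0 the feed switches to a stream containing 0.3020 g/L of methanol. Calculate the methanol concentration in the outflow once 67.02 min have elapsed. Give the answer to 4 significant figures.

Accumulation = in − out for the solute gives V dC/dt = Q(C_in − C).
So dC/dt = (C_in − C)/τ with τ = V/Q = 5.396/0.1969 = 27.4048 min.
Integrating: C(t) = C_in + (C₀ − C_in) e^(−t/τ).
C(67.02) = 0.3020 + (2.573 − 0.3020)·e^(−67.02/27.4048) = 0.3020 + (2.27100)·0.0866776 = 0.498845 g/L.

0.4988 g/L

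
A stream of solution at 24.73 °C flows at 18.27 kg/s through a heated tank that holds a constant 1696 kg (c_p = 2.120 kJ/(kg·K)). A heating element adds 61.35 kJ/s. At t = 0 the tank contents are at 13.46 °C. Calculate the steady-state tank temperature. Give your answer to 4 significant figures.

M c_p dT/dt = ṁ c_p (T_in − T) + Q̇.
At steady state dT/dt = 0 ⇒ T_ss = T_in + Q̇/(ṁ c_p) = 24.73 + 61.35/(18.27·2.120) = 26.3139 °C.

26.31 °C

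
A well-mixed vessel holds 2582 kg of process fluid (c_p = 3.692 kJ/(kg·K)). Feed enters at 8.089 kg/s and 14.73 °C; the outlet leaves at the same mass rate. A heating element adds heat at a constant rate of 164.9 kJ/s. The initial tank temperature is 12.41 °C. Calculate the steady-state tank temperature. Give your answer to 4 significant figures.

Heat balance on the well-mixed liquid: M c_p dT/dt = ṁ c_p (T_in − T) + 164.9.
At steady state dT/dt = 0 ⇒ T_ss = T_in + Q̇/(ṁ c_p) = 14.73 + 164.9/(8.089·3.692) = 20.2516 °C.

20.25 °C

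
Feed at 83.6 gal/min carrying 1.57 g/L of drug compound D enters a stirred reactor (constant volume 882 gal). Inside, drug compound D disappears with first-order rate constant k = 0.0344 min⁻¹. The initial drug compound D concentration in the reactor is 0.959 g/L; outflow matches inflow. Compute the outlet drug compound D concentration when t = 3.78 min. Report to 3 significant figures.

1.03 g/L

Species balance: V dC/dt = Q C_in − Q C − k V C.
This is linear with rate a = Q/V + k = 0.12918 min⁻¹.
C_ss = Q C_in/(Q + kV) = 1.1519 g/L; C(t) = C_ss + (C₀ − C_ss) e^(−a t).
C(3.78) = 1.1519 + (-0.19293)·e^(−0.12918·3.78) = 1.1519 + (-0.19293)·0.61366 = 1.0335 g/L.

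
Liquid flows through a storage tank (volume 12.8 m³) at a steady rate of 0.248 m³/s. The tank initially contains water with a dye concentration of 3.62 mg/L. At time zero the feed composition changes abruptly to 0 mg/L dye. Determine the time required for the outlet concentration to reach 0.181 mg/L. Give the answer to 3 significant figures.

155 s

Species balance: V dC/dt = Q(C_in − C) ⇒ τ = V/Q = 51.613 s.
C(t) = C_in + (C₀ − C_in) e^(−t/τ). Set C = 0.181 and solve for t:
e^(−t/τ) = (C − C_in)/(C₀ − C_in) = (0.181 − 0)/(3.62 − 0) = 0.050000
t = −τ ln(…) = 51.613 × 2.9957 = 154.62 s.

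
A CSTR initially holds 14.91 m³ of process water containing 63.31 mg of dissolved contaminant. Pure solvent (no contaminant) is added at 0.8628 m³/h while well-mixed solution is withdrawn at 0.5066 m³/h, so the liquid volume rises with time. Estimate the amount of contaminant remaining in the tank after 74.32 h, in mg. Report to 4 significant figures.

Let m(t) be the amount of contaminant. Volume: V(t) = V₀ + (Q_in − Q_out) t = 14.91 + 0.356200 t; V(74.32) = 41.3828 m³.
No contaminant enters, so dm/dt = −Q_out · (m/V).
dm/m = −Q_out dt/(V₀ + 0.356200 t); integrating gives ln(m/m₀) = −(Q_out/(Q_in−Q_out)) ln(V/V₀).
m = m₀ (V₀/V)^(Q_out/(Q_in−Q_out)) = 63.31 × (14.91/41.3828)^(1.42223) = 14.8230 mg.

14.82 mg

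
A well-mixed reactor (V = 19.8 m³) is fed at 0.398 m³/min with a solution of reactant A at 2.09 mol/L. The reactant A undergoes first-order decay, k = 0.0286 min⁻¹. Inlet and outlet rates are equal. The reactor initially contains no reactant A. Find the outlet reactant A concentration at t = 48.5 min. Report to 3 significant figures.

0.781 mol/L

Accumulation = in − out − consumed: V dC/dt = Q C_in − Q C − k V C.
This is linear with rate a = Q/V + k = 0.048701 min⁻¹.
C_ss = Q C_in/(Q + kV) = 0.86263 mol/L; C(t) = C_ss + (C₀ − C_ss) e^(−a t).
C(48.5) = 0.86263 + (-0.86263)·e^(−0.048701·48.5) = 0.86263 + (-0.86263)·0.094232 = 0.78135 mol/L.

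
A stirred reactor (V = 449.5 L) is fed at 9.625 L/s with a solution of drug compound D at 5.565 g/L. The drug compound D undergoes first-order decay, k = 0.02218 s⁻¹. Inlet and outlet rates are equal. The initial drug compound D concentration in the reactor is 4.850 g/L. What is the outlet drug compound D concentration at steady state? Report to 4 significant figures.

Accumulation = in − out − consumed: V dC/dt = Q C_in − Q C − k V C.
Steady state (dC/dt = 0): C_ss = Q C_in/(Q + kV) = C_in/(1 + kV/Q).
C_ss = 9.625·5.565/(9.625 + 0.02218·449.5) = 53.5631/19.5949 = 2.73352 g/L.

2.734 g/L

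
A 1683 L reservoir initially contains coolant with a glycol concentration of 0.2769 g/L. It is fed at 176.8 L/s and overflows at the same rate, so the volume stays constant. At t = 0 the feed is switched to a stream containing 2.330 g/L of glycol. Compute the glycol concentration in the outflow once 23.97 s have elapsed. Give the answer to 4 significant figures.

2.164 g/L

Mass balance on the solute (V constant): V dC/dt = Q(C_in − C).
Time constant τ = V/Q = 1683/176.8 = 9.51923 s.
This is linear first-order; C(t) = C_in + (C₀ − C_in) e^(−t/τ).
C(23.97) = 2.330 + (0.2769 − 2.330)·e^(−23.97/9.51923) = 2.330 + (-2.05310)·0.0806158 = 2.16449 g/L.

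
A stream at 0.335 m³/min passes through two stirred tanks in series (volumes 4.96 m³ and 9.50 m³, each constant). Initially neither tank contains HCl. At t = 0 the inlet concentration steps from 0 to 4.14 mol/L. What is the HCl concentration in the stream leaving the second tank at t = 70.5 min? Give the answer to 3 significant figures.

Time constants: τᵢ = Vᵢ/Q for each well-mixed tank.
τ₁ = 4.96/0.335 = 14.806 min; τ₂ = 9.50/0.335 = 28.358 min.
Tank 1: C₁ = C_in(1 − e^(−t/τ₁)). Tank 2 (τ₁ ≠ τ₂): C₂ = C_in[1 − (τ₁ e^(−t/τ₁) − τ₂ e^(−t/τ₂))/(τ₁ − τ₂)].
At t = 70.5: e^(−t/τ₁) = 0.0085520, e^(−t/τ₂) = 0.083238.
C₂ = 4.14·[1 − (14.806·0.0085520 − 28.358·0.083238)/(-13.552)] = 4.14·0.83517 = 3.4576 mol/L.

3.46 mol/L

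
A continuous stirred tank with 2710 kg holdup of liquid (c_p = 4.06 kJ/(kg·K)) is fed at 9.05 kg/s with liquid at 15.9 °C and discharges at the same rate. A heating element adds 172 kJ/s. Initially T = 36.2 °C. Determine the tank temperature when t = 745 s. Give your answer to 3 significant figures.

21.9 °C

First-law balance (no shaft work): M c_p dT/dt = ṁ c_p (T_in − T) + 172.
Rearrange: dT/dt = (T_ss − T)/τ with τ = M/ṁ = 299.45 s and T_ss = T_in + Q̇/(ṁ c_p) = 20.581 °C.
T approaches T_ss exponentially: T(t) = T_ss + (T₀ − T_ss) e^(−t/τ).
T(745) = 20.581 + (15.619)·e^(−745/299.45) = 20.581 + (15.619)·0.083083 = 21.879 °C.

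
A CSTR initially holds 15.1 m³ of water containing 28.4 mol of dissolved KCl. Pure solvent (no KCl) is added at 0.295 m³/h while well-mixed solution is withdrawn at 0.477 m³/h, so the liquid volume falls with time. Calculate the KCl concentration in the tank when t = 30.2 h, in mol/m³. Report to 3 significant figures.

0.903 mol/m³

Let m(t) be the amount of KCl. Volume: V(t) = V₀ + (Q_in − Q_out) t = 15.1 − 0.18200 t; V(30.2) = 9.6036 m³.
No KCl enters, so dm/dt = −Q_out · (m/V).
dm/m = −Q_out dt/(V₀ − 0.18200 t); integrating gives ln(m/m₀) = −(Q_out/(Q_in−Q_out)) ln(V/V₀).
m = m₀ (V₀/V)^(Q_out/(Q_in−Q_out)) = 28.4 × (15.1/9.6036)^(-2.6209) = 8.6737 mol.
C = m/V = 8.6737/9.6036 = 0.90317 mol/m³.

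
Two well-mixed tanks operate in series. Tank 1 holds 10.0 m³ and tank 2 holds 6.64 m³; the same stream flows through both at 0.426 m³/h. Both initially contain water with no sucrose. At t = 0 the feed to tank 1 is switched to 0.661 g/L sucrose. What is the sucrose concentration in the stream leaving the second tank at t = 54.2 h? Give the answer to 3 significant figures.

0.506 g/L

Species balance on tank i: dCᵢ/dt = (Cᵢ₋₁ − Cᵢ)/τᵢ with τᵢ = Vᵢ/Q.
τ₁ = 10.0/0.426 = 23.474 h; τ₂ = 6.64/0.426 = 15.587 h.
Solving the cascade with C₁(0)=C₂(0)=0 gives C₂(t) = C_in[1 − (τ₁ e^(−t/τ₁) − τ₂ e^(−t/τ₂))/(τ₁ − τ₂)].
At t = 54.2: e^(−t/τ₁) = 0.099369, e^(−t/τ₂) = 0.030891.
C₂ = 0.661·[1 − (23.474·0.099369 − 15.587·0.030891)/(7.8873)] = 0.661·0.76531 = 0.50587 g/L.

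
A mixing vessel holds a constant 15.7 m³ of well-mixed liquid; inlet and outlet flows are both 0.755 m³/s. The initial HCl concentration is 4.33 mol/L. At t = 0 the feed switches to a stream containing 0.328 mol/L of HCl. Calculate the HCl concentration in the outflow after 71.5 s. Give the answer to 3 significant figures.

0.457 mol/L

Transient balance on the dissolved component: V dC/dt = Q(C_in − C).
So dC/dt = (C_in − C)/τ with τ = V/Q = 15.7/0.755 = 20.795 s.
Solution: C(t) = C_in + (C₀ − C_in) e^(−t/τ).
C(71.5) = 0.328 + (4.33 − 0.328)·e^(−71.5/20.795) = 0.328 + (4.0020)·0.032117 = 0.45653 mol/L.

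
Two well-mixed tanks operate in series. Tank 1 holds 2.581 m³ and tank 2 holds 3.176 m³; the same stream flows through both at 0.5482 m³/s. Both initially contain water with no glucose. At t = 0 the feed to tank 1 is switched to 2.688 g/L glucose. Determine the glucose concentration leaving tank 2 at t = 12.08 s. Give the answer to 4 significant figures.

Each tank obeys Vᵢ dCᵢ/dt = Q(Cᵢ₋₁ − Cᵢ), so τᵢ = Vᵢ/Q.
τ₁ = 2.581/0.5482 = 4.70814 s; τ₂ = 3.176/0.5482 = 5.79351 s.
Tank 1: C₁ = C_in(1 − e^(−t/τ₁)). Tank 2 (τ₁ ≠ τ₂): C₂ = C_in[1 − (τ₁ e^(−t/τ₁) − τ₂ e^(−t/τ₂))/(τ₁ − τ₂)].
At t = 12.08: e^(−t/τ₁) = 0.0768599, e^(−t/τ₂) = 0.124296.
C₂ = 2.688·[1 − (4.70814·0.0768599 − 5.79351·0.124296)/(-1.08537)] = 2.688·0.669937 = 1.80079 g/L.

1.801 g/L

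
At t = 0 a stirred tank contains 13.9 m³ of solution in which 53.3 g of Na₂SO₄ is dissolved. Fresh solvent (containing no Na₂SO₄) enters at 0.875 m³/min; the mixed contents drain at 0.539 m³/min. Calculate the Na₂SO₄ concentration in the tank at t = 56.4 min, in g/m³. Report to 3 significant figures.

0.408 g/m³

Total volume: dV/dt = Q_in − Q_out = 0.33600 m³/min, so V(t) = 13.9 + 0.33600 t and V(56.4) = 32.850 m³.
Species balance (pure solvent in): dm/dt = −Q_out · m/V(t).
dm/m = −Q_out dt/(V₀ + 0.33600 t); integrating gives ln(m/m₀) = −(Q_out/(Q_in−Q_out)) ln(V/V₀).
m = m₀ (V₀/V)^(Q_out/(Q_in−Q_out)) = 53.3 × (13.9/32.850)^(1.6042) = 13.413 g.
C = m/V = 13.413/32.850 = 0.40831 g/m³.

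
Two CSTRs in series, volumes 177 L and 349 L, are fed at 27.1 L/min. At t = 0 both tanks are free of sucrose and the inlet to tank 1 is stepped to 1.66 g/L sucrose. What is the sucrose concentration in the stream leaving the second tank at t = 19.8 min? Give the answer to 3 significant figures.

Species balance on tank i: dCᵢ/dt = (Cᵢ₋₁ − Cᵢ)/τᵢ with τᵢ = Vᵢ/Q.
τ₁ = 177/27.1 = 6.5314 min; τ₂ = 349/27.1 = 12.878 min.
Tank 1: C₁ = C_in(1 − e^(−t/τ₁)). Tank 2 (τ₁ ≠ τ₂): C₂ = C_in[1 − (τ₁ e^(−t/τ₁) − τ₂ e^(−t/τ₂))/(τ₁ − τ₂)].
At t = 19.8: e^(−t/τ₁) = 0.048242, e^(−t/τ₂) = 0.21492.
C₂ = 1.66·[1 − (6.5314·0.048242 − 12.878·0.21492)/(-6.3469)] = 1.66·0.61355 = 1.0185 g/L.

1.02 g/L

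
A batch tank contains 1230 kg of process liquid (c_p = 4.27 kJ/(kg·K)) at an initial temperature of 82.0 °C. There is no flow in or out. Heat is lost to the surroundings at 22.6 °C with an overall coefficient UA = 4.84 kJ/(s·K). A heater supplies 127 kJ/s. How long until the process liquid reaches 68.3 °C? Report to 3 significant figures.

Lumped-capacitance energy balance: M c_p dT/dt = UA(T_amb − T) + Q̇.
τ = M c_p/UA = 1085.1 s; T_ss = T_amb + Q̇/UA = 22.6 + 127/4.84 = 48.840 °C.
T(t) = T_ss + (T₀ − T_ss)e^(−t/τ); set T = 68.3:
t = −τ ln[(T − T_ss)/(T₀ − T_ss)] = −1085.1 · ln(0.58686) = 578.36 s.

578 s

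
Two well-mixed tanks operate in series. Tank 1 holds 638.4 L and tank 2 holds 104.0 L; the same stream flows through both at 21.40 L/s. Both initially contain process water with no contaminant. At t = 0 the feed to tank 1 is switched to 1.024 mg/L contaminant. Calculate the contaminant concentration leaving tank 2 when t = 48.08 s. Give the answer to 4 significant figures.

0.7799 mg/L

Each tank obeys Vᵢ dCᵢ/dt = Q(Cᵢ₋₁ − Cᵢ), so τᵢ = Vᵢ/Q.
τ₁ = 638.4/21.40 = 29.8318 s; τ₂ = 104.0/21.40 = 4.85981 s.
Tank 1: C₁ = C_in(1 − e^(−t/τ₁)). Tank 2 (τ₁ ≠ τ₂): C₂ = C_in[1 − (τ₁ e^(−t/τ₁) − τ₂ e^(−t/τ₂))/(τ₁ − τ₂)].
At t = 48.08: e^(−t/τ₁) = 0.199547, e^(−t/τ₂) = 5.05077e-05.
C₂ = 1.024·[1 − (29.8318·0.199547 − 4.85981·5.05077e-05)/(24.9720)] = 1.024·0.761629 = 0.779908 mg/L.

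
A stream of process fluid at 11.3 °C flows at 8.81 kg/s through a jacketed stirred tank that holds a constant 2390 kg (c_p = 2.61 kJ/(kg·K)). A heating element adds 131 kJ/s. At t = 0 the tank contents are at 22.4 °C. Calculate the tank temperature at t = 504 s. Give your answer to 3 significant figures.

17.8 °C

Energy balance: M c_p dT/dt = ṁ c_p (T_in − T) + 131.
Rearrange: dT/dt = (T_ss − T)/τ with τ = M/ṁ = 271.28 s and T_ss = T_in + Q̇/(ṁ c_p) = 16.997 °C.
T approaches T_ss exponentially: T(t) = T_ss + (T₀ − T_ss) e^(−t/τ).
T(504) = 16.997 + (5.4029)·e^(−504/271.28) = 16.997 + (5.4029)·0.15601 = 17.840 °C.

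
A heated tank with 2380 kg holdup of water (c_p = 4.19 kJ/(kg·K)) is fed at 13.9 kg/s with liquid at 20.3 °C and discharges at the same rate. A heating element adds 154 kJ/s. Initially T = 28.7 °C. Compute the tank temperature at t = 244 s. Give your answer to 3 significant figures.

M c_p dT/dt = ṁ c_p (T_in − T) + Q̇.
τ = M/ṁ = 171.22 s; T_ss = T_in + Q̇/(ṁ c_p) = 20.3 + 154/(13.9·4.19) = 22.944 °C.
Solution: T(t) = T_ss + (T₀ − T_ss) e^(−t/τ).
T(244) = 22.944 + (5.7558)·e^(−244/171.22) = 22.944 + (5.7558)·0.24050 = 24.328 °C.

24.3 °C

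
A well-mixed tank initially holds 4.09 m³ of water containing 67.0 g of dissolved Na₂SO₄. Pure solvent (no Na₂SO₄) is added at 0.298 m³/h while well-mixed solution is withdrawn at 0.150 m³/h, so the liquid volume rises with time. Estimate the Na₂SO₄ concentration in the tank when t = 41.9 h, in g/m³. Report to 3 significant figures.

Let m(t) be the amount of Na₂SO₄. Volume: V(t) = V₀ + (Q_in − Q_out) t = 4.09 + 0.14800 t; V(41.9) = 10.291 m³.
Solute balance: dm/dt = 0 − Q_out C = −Q_out m/V(t).
Separate: dm/m = −Q_out dt/V(t) ⇒ ln(m/m₀) = −(Q_out/(Q_in−Q_out)) ln(V/V₀).
m = m₀ (V₀/V)^(Q_out/(Q_in−Q_out)) = 67.0 × (4.09/10.291)^(1.0135) = 26.298 g.
C = m/V = 26.298/10.291 = 2.5554 g/m³.

2.56 g/m³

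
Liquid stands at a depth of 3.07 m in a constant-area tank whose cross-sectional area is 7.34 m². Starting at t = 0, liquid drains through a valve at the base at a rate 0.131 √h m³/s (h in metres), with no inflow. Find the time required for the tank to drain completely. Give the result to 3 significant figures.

With no inflow, A dh/dt = −0.131 √h.
Separate and integrate: 2(√h − √h₀) = −(0.131/A) t.
Set h = 0: 2√h₀ = (0.131/A) t_empty ⇒ t_empty = 2A√h₀/0.131.
t_empty = 2·7.34·√3.07/0.131 = 14.680·1.7521/0.131 = 196.35 s.

196 s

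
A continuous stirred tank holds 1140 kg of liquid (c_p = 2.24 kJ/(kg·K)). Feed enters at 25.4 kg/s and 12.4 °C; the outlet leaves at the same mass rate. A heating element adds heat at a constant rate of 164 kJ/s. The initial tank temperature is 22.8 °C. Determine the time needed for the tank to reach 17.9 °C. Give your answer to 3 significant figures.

47.4 s

First-law balance (no shaft work): M c_p dT/dt = ṁ c_p (T_in − T) + 164.
τ = M/ṁ = 44.882 s; T_ss = T_in + Q̇/(ṁ c_p) = 15.282 °C.
T(t) = T_ss + (T₀ − T_ss) e^(−t/τ). Set T = 17.9:
e^(−t/τ) = (17.9 − 15.282)/(22.8 − 15.282) = 0.34819
t = −44.882 · ln(0.34819) = 47.350 s.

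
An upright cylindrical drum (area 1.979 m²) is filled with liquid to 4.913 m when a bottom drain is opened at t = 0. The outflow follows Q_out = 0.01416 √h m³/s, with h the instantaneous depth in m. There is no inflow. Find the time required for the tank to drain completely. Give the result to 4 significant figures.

A dh/dt = −Q_out = −0.01416 √h.
Separate and integrate: 2(√h − √h₀) = −(0.01416/A) t.
Tank is empty when √h = 0: t_empty = 2A√h₀/0.01416.
t_empty = 2·1.979·√4.913/0.01416 = 3.95800·2.21653/0.01416 = 619.564 s.

619.6 s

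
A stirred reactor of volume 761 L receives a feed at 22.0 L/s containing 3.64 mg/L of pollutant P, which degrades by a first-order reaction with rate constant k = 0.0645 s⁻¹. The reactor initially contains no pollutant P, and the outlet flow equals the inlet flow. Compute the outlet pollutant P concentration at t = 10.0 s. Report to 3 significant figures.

0.684 mg/L

Species balance: V dC/dt = Q C_in − Q C − k V C.
dC/dt = (Q/V) C_in − (Q/V + k) C; effective rate a = Q/V + k = 0.028909 + 0.0645 = 0.093409 s⁻¹.
C_ss = Q C_in/(Q + kV) = 1.1265 mg/L; C(t) = C_ss + (C₀ − C_ss) e^(−a t).
C(10.0) = 1.1265 + (-1.1265)·e^(−0.093409·10.0) = 1.1265 + (-1.1265)·0.39294 = 0.68388 mg/L.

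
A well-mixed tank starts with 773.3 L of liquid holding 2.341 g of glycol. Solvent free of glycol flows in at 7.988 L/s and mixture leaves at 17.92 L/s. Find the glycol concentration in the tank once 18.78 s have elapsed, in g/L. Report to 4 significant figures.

Let m(t) be the amount of glycol. Volume: V(t) = V₀ + (Q_in − Q_out) t = 773.3 − 9.93200 t; V(18.78) = 586.777 L.
No glycol enters, so dm/dt = −Q_out · (m/V).
dm/m = −Q_out dt/(V₀ − 9.93200 t); integrating gives ln(m/m₀) = −(Q_out/(Q_in−Q_out)) ln(V/V₀).
m = m₀ (V₀/V)^(Q_out/(Q_in−Q_out)) = 2.341 × (773.3/586.777)^(-1.80427) = 1.42270 g.
C = m/V = 1.42270/586.777 = 0.00242461 g/L.

0.002425 g/L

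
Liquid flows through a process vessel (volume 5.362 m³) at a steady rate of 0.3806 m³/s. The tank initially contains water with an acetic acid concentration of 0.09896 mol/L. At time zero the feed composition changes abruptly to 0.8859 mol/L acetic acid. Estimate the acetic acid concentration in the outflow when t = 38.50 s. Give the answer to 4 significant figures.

Unsteady species balance (constant V, well mixed): V dC/dt = Q(C_in − C).
So dC/dt = (C_in − C)/τ with τ = V/Q = 5.362/0.3806 = 14.0883 s.
Integrating: C(t) = C_in + (C₀ − C_in) e^(−t/τ).
C(38.50) = 0.8859 + (0.09896 − 0.8859)·e^(−38.50/14.0883) = 0.8859 + (-0.786940)·0.0650390 = 0.834718 mol/L.

0.8347 mol/L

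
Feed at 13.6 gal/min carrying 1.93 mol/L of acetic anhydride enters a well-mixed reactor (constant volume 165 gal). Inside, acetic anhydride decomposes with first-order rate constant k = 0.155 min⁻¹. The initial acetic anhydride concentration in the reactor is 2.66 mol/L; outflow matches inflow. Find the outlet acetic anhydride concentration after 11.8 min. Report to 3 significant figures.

0.791 mol/L

V dC/dt = Q(C_in − C) − k V C.
This is linear with rate a = Q/V + k = 0.23742 min⁻¹.
C_ss = Q C_in/(Q + kV) = 0.67002 mol/L; C(t) = C_ss + (C₀ − C_ss) e^(−a t).
C(11.8) = 0.67002 + (1.9900)·e^(−0.23742·11.8) = 0.67002 + (1.9900)·0.060712 = 0.79084 mol/L.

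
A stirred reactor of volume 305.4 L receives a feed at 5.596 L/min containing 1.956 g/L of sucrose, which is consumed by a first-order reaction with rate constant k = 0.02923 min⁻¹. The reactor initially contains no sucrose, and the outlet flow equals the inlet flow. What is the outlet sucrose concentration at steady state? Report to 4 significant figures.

V dC/dt = Q(C_in − C) − k V C.
Steady state (dC/dt = 0): C_ss = Q C_in/(Q + kV) = C_in/(1 + kV/Q).
C_ss = 5.596·1.956/(5.596 + 0.02923·305.4) = 10.9458/14.5228 = 0.753694 g/L.

0.7537 g/L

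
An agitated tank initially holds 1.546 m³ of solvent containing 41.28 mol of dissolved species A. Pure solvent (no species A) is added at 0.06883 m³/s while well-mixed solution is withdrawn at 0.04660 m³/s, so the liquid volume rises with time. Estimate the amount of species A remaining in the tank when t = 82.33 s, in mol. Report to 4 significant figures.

8.029 mol

Total volume: dV/dt = Q_in − Q_out = 0.0222300 m³/s, so V(t) = 1.546 + 0.0222300 t and V(82.33) = 3.37620 m³.
Species balance (pure solvent in): dm/dt = −Q_out · m/V(t).
dm/m = −Q_out dt/(V₀ + 0.0222300 t); integrating gives ln(m/m₀) = −(Q_out/(Q_in−Q_out)) ln(V/V₀).
m = m₀ (V₀/V)^(Q_out/(Q_in−Q_out)) = 41.28 × (1.546/3.37620)^(2.09627) = 8.02875 mol.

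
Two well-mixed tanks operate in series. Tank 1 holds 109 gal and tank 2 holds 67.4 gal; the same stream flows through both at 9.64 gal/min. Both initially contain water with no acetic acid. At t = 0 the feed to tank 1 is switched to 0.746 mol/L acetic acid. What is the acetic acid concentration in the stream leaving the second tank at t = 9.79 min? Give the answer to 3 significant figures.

Time constants: τᵢ = Vᵢ/Q for each well-mixed tank.
τ₁ = 109/9.64 = 11.307 min; τ₂ = 67.4/9.64 = 6.9917 min.
Solving the cascade with C₁(0)=C₂(0)=0 gives C₂(t) = C_in[1 − (τ₁ e^(−t/τ₁) − τ₂ e^(−t/τ₂))/(τ₁ − τ₂)].
At t = 9.79: e^(−t/τ₁) = 0.42070, e^(−t/τ₂) = 0.24654.
C₂ = 0.746·[1 − (11.307·0.42070 − 6.9917·0.24654)/(4.3154)] = 0.746·0.29712 = 0.22165 mol/L.

0.222 mol/L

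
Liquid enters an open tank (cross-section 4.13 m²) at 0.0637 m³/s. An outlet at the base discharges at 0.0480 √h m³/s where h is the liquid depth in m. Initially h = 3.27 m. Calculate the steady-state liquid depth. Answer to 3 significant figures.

A dh/dt = Q_in − 0.0480 √h. Steady state requires inflow = outflow:
Q_in = 0.0480 √h_ss ⇒ √h_ss = 0.0637/0.0480 = 1.3271.
h_ss = 1.3271² = 1.7612 m. (Since h₀ = 3.27 m > h_ss, the level will fall toward this value.)

1.76 m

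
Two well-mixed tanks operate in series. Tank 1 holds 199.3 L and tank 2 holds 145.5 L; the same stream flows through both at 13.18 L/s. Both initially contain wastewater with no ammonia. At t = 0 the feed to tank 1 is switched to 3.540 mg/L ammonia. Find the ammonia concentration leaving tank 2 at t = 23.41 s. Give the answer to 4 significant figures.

1.900 mg/L

Species balance on tank i: dCᵢ/dt = (Cᵢ₋₁ − Cᵢ)/τᵢ with τᵢ = Vᵢ/Q.
τ₁ = 199.3/13.18 = 15.1214 s; τ₂ = 145.5/13.18 = 11.0395 s.
Tank 1: C₁ = C_in(1 − e^(−t/τ₁)). Tank 2 (τ₁ ≠ τ₂): C₂ = C_in[1 − (τ₁ e^(−t/τ₁) − τ₂ e^(−t/τ₂))/(τ₁ − τ₂)].
At t = 23.41: e^(−t/τ₁) = 0.212644, e^(−t/τ₂) = 0.119963.
C₂ = 3.540·[1 − (15.1214·0.212644 − 11.0395·0.119963)/(4.08194)] = 3.540·0.536704 = 1.89993 mg/L.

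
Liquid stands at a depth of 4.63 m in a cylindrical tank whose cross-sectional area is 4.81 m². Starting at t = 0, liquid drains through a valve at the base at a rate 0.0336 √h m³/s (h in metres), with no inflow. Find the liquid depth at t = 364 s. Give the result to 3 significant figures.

0.775 m

With no inflow, A dh/dt = −0.0336 √h.
∫ h^(−1/2) dh = −(0.0336/A) ∫ dt, giving 2√h = 2√h₀ − (0.0336/A) t.
√h = √4.63 − 0.0336·364/(2·4.81) = 2.1517 − 1.2714 = 0.88039.
h = 0.88039² = 0.77509 m.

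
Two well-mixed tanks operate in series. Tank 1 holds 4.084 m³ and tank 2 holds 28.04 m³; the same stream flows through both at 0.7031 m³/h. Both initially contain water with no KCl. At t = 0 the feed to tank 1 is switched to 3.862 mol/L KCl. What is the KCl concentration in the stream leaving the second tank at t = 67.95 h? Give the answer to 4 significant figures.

3.039 mol/L

Each tank obeys Vᵢ dCᵢ/dt = Q(Cᵢ₋₁ − Cᵢ), so τᵢ = Vᵢ/Q.
τ₁ = 4.084/0.7031 = 5.80856 h; τ₂ = 28.04/0.7031 = 39.8805 h.
Tank 1: C₁ = C_in(1 − e^(−t/τ₁)). Tank 2 (τ₁ ≠ τ₂): C₂ = C_in[1 − (τ₁ e^(−t/τ₁) − τ₂ e^(−t/τ₂))/(τ₁ − τ₂)].
At t = 67.95: e^(−t/τ₁) = 8.30836e-06, e^(−t/τ₂) = 0.181984.
C₂ = 3.862·[1 − (5.80856·8.30836e-06 − 39.8805·0.181984)/(-34.0720)] = 3.862·0.786993 = 3.03937 mol/L.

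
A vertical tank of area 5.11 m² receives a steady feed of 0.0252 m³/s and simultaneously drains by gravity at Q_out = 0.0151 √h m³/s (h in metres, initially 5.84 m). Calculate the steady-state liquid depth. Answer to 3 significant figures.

Level balance: A dh/dt = 0.0252 − 0.0151 √h. Setting dh/dt = 0:
Q_in = 0.0151 √h_ss ⇒ √h_ss = 0.0252/0.0151 = 1.6689.
h_ss = 1.6689² = 2.7851 m. (Since h₀ = 5.84 m > h_ss, the level will fall toward this value.)

2.79 m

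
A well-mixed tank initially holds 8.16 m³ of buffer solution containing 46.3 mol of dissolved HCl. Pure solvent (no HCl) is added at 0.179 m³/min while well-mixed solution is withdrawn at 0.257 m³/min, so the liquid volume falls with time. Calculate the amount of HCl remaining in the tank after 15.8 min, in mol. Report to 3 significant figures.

27.0 mol

Total volume: dV/dt = Q_in − Q_out = -0.078000 m³/min, so V(t) = 8.16 − 0.078000 t and V(15.8) = 6.9276 m³.
Solute balance: dm/dt = 0 − Q_out C = −Q_out m/V(t).
Separate: dm/m = −Q_out dt/V(t) ⇒ ln(m/m₀) = −(Q_out/(Q_in−Q_out)) ln(V/V₀).
m = m₀ (V₀/V)^(Q_out/(Q_in−Q_out)) = 46.3 × (8.16/6.9276)^(-3.2949) = 26.995 mol.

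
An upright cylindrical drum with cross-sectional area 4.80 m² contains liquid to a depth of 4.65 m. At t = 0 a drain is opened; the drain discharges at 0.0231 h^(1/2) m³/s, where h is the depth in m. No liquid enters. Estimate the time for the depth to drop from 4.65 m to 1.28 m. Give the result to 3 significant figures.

A dh/dt = −Q_out = −0.0231 √h.
This is separable: 2 d(√h)/dt = −0.0231/A, so √h = √h₀ − (0.0231/(2A)) t.
t = 2A(√h₀ − √h)/0.0231 = 2·4.80·(√4.65 − √1.28)/0.0231
  = 9.6000 × (2.1564 − 1.1314) / 0.0231 = 425.98 s.

426 s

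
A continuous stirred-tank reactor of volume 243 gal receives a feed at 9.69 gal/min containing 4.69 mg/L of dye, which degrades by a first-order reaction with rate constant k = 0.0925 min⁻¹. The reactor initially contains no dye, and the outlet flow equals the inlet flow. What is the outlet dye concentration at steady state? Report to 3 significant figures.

1.41 mg/L

V dC/dt = Q(C_in − C) − k V C.
At steady state: 0 = Q C_in − (Q + kV) C_ss, so C_ss = Q C_in/(Q + kV).
C_ss = 9.69·4.69/(9.69 + 0.0925·243) = 45.446/32.167 = 1.4128 mg/L.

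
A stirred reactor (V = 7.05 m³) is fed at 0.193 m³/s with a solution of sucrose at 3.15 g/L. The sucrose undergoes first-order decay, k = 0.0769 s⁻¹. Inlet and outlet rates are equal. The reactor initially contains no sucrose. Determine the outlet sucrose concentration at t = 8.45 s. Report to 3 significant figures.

0.484 g/L

V dC/dt = Q(C_in − C) − k V C.
This is linear with rate a = Q/V + k = 0.10428 s⁻¹.
C_ss = Q C_in/(Q + kV) = 0.82698 g/L; C(t) = C_ss + (C₀ − C_ss) e^(−a t).
C(8.45) = 0.82698 + (-0.82698)·e^(−0.10428·8.45) = 0.82698 + (-0.82698)·0.41431 = 0.48435 g/L.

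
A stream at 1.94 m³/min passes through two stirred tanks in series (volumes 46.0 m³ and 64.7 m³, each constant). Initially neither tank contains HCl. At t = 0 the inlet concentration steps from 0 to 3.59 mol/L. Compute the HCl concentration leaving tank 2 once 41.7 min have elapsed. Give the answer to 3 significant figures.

Species balance on tank i: dCᵢ/dt = (Cᵢ₋₁ − Cᵢ)/τᵢ with τᵢ = Vᵢ/Q.
τ₁ = 46.0/1.94 = 23.711 min; τ₂ = 64.7/1.94 = 33.351 min.
Solving the cascade with C₁(0)=C₂(0)=0 gives C₂(t) = C_in[1 − (τ₁ e^(−t/τ₁) − τ₂ e^(−t/τ₂))/(τ₁ − τ₂)].
At t = 41.7: e^(−t/τ₁) = 0.17228, e^(−t/τ₂) = 0.28640.
C₂ = 3.59·[1 − (23.711·0.17228 − 33.351·0.28640)/(-9.6392)] = 3.59·0.43286 = 1.5540 mol/L.

1.55 mol/L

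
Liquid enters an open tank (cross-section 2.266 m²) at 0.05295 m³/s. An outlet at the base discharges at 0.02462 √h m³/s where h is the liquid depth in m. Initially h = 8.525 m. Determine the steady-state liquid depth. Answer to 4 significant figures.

Level balance: A dh/dt = 0.05295 − 0.02462 √h. Setting dh/dt = 0:
Q_in = 0.02462 √h_ss ⇒ √h_ss = 0.05295/0.02462 = 2.15069.
h_ss = 2.15069² = 4.62547 m. (Since h₀ = 8.525 m > h_ss, the level will fall toward this value.)

4.625 m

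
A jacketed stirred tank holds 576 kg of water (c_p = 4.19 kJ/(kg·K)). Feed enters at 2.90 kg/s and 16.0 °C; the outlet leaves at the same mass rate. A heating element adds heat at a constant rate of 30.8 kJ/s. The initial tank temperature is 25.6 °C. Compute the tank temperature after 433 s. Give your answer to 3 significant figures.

19.3 °C

First-law balance (no shaft work): M c_p dT/dt = ṁ c_p (T_in − T) + 30.8.
Rearrange: dT/dt = (T_ss − T)/τ with τ = M/ṁ = 198.62 s and T_ss = T_in + Q̇/(ṁ c_p) = 18.535 °C.
This is linear first-order; T(t) = T_ss + (T₀ − T_ss) e^(−t/τ).
T(433) = 18.535 + (7.0652)·e^(−433/198.62) = 18.535 + (7.0652)·0.11304 = 19.333 °C.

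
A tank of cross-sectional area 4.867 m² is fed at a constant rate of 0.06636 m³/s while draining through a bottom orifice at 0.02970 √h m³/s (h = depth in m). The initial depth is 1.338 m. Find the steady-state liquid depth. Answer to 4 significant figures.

Unsteady balance on liquid volume: A dh/dt = Q_in − 0.02970 √h. At steady state dh/dt = 0:
Q_in = 0.02970 √h_ss ⇒ √h_ss = 0.06636/0.02970 = 2.23434.
h_ss = 2.23434² = 4.99229 m. (Since h₀ = 1.338 m < h_ss, the level will rise toward this value.)

4.992 m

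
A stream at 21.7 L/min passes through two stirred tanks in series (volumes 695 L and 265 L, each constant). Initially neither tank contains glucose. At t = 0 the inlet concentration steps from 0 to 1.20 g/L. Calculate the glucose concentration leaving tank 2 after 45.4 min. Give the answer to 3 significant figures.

Each tank obeys Vᵢ dCᵢ/dt = Q(Cᵢ₋₁ − Cᵢ), so τᵢ = Vᵢ/Q.
τ₁ = 695/21.7 = 32.028 min; τ₂ = 265/21.7 = 12.212 min.
Tank 1: C₁ = C_in(1 − e^(−t/τ₁)). Tank 2 (τ₁ ≠ τ₂): C₂ = C_in[1 − (τ₁ e^(−t/τ₁) − τ₂ e^(−t/τ₂))/(τ₁ − τ₂)].
At t = 45.4: e^(−t/τ₁) = 0.24231, e^(−t/τ₂) = 0.024291.
C₂ = 1.20·[1 − (32.028·0.24231 − 12.212·0.024291)/(19.816)] = 1.20·0.62332 = 0.74799 g/L.

0.748 g/L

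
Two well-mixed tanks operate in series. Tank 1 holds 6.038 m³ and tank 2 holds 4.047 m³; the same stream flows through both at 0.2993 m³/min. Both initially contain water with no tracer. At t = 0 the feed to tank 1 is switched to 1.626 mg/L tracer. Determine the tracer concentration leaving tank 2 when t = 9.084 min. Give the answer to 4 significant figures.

0.1709 mg/L

Each tank obeys Vᵢ dCᵢ/dt = Q(Cᵢ₋₁ − Cᵢ), so τᵢ = Vᵢ/Q.
τ₁ = 6.038/0.2993 = 20.1737 min; τ₂ = 4.047/0.2993 = 13.5216 min.
Tank 1: C₁ = C_in(1 − e^(−t/τ₁)). Tank 2 (τ₁ ≠ τ₂): C₂ = C_in[1 − (τ₁ e^(−t/τ₁) − τ₂ e^(−t/τ₂))/(τ₁ − τ₂)].
At t = 9.084: e^(−t/τ₁) = 0.637444, e^(−t/τ₂) = 0.510780.
C₂ = 1.626·[1 − (20.1737·0.637444 − 13.5216·0.510780)/(6.65219)] = 1.626·0.105092 = 0.170879 mg/L.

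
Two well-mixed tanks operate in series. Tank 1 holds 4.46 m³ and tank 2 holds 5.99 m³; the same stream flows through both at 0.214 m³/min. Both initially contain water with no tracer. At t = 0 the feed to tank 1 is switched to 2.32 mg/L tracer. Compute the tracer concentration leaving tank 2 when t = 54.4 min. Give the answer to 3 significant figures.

1.52 mg/L

Species balance on tank i: dCᵢ/dt = (Cᵢ₋₁ − Cᵢ)/τᵢ with τᵢ = Vᵢ/Q.
τ₁ = 4.46/0.214 = 20.841 min; τ₂ = 5.99/0.214 = 27.991 min.
Tank 1: C₁ = C_in(1 − e^(−t/τ₁)). Tank 2 (τ₁ ≠ τ₂): C₂ = C_in[1 − (τ₁ e^(−t/τ₁) − τ₂ e^(−t/τ₂))/(τ₁ − τ₂)].
At t = 54.4: e^(−t/τ₁) = 0.073518, e^(−t/τ₂) = 0.14320.
C₂ = 2.32·[1 − (20.841·0.073518 − 27.991·0.14320)/(-7.1495)] = 2.32·0.65367 = 1.5165 mg/L.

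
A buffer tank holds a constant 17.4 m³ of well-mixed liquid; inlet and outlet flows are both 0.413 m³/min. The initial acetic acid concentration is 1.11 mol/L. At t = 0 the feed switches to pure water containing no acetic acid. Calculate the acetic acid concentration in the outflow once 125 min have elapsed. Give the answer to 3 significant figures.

0.0571 mol/L

Unsteady species balance (constant V, well mixed): V dC/dt = Q(C_in − C).
Rewrite as dC/dt + C/τ = C_in/τ, τ = V/Q = 42.131 min.
This is linear first-order; C(t) = C_in + (C₀ − C_in) e^(−t/τ).
C(125) = 0 + (1.11 − 0)·e^(−125/42.131) = 0 + (1.1100)·0.051460 = 0.057120 mol/L.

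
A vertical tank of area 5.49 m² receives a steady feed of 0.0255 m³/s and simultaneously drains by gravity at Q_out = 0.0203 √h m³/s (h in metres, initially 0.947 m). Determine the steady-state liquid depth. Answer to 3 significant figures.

A dh/dt = Q_in − 0.0203 √h. Steady state requires inflow = outflow:
Q_in = 0.0203 √h_ss ⇒ √h_ss = 0.0255/0.0203 = 1.2562.
h_ss = 1.2562² = 1.5779 m. (Since h₀ = 0.947 m < h_ss, the level will rise toward this value.)

1.58 m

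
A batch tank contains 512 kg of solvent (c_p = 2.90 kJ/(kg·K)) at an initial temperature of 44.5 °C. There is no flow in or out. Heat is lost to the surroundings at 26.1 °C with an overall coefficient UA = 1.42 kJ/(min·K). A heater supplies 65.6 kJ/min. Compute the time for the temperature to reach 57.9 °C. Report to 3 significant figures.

688 min

Lumped-capacitance energy balance: M c_p dT/dt = UA(T_amb − T) + Q̇.
τ = M c_p/UA = 1045.6 min; T_ss = T_amb + Q̇/UA = 26.1 + 65.6/1.42 = 72.297 °C.
T(t) = T_ss + (T₀ − T_ss)e^(−t/τ); set T = 57.9:
t = −τ ln[(T − T_ss)/(T₀ − T_ss)] = −1045.6 · ln(0.51794) = 687.92 min.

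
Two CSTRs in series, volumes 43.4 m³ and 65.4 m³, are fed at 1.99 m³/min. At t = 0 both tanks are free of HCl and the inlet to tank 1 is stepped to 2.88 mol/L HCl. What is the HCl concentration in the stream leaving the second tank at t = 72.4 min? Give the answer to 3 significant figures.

2.14 mol/L

Each tank obeys Vᵢ dCᵢ/dt = Q(Cᵢ₋₁ − Cᵢ), so τᵢ = Vᵢ/Q.
τ₁ = 43.4/1.99 = 21.809 min; τ₂ = 65.4/1.99 = 32.864 min.
Solving the cascade with C₁(0)=C₂(0)=0 gives C₂(t) = C_in[1 − (τ₁ e^(−t/τ₁) − τ₂ e^(−t/τ₂))/(τ₁ − τ₂)].
At t = 72.4: e^(−t/τ₁) = 0.036163, e^(−t/τ₂) = 0.11047.
C₂ = 2.88·[1 − (21.809·0.036163 − 32.864·0.11047)/(-11.055)] = 2.88·0.74294 = 2.1397 mol/L.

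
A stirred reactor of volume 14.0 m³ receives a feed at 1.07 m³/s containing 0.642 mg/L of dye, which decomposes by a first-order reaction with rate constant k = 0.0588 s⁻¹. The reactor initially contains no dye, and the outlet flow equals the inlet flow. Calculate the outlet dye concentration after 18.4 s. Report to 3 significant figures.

Accumulation = in − out − consumed: V dC/dt = Q C_in − Q C − k V C.
This is linear with rate a = Q/V + k = 0.13523 s⁻¹.
C_ss = Q C_in/(Q + kV) = 0.36285 mg/L; C(t) = C_ss + (C₀ − C_ss) e^(−a t).
C(18.4) = 0.36285 + (-0.36285)·e^(−0.13523·18.4) = 0.36285 + (-0.36285)·0.083059 = 0.33271 mg/L.

0.333 mg/L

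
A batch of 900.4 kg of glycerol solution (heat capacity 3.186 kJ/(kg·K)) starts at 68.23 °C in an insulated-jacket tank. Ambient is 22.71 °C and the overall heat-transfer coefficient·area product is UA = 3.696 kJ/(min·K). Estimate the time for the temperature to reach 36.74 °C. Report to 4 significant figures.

Lumped-capacitance energy balance: M c_p dT/dt = UA(T_amb − T).
τ = M c_p/UA = 776.156 min; T_ss = T_amb = 22.7100 °C.
T(t) = T_ss + (T₀ − T_ss)e^(−t/τ); set T = 36.74:
t = −τ ln[(T − T_ss)/(T₀ − T_ss)] = −776.156 · ln(0.308216) = 913.500 min.

913.5 min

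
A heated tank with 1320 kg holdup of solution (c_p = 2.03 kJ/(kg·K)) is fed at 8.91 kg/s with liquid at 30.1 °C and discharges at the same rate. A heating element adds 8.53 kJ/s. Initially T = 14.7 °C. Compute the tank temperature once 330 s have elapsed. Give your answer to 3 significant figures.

Unsteady energy balance on the tank contents: M c_p dT/dt = ṁ c_p (T_in − T) + 8.53.
Rearrange: dT/dt = (T_ss − T)/τ with τ = M/ṁ = 148.15 s and T_ss = T_in + Q̇/(ṁ c_p) = 30.572 °C.
Integrating: T(t) = T_ss + (T₀ − T_ss) e^(−t/τ).
T(330) = 30.572 + (-15.872)·e^(−330/148.15) = 30.572 + (-15.872)·0.10780 = 28.861 °C.

28.9 °C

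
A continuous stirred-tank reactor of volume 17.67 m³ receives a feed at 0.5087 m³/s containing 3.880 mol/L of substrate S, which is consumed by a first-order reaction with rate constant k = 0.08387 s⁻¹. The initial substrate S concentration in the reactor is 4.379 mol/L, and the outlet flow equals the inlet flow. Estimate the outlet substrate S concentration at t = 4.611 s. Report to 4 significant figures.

Species balance: V dC/dt = Q C_in − Q C − k V C.
This is linear with rate a = Q/V + k = 0.112659 s⁻¹.
C_ss = Q C_in/(Q + kV) = 0.991497 mol/L; C(t) = C_ss + (C₀ − C_ss) e^(−a t).
C(4.611) = 0.991497 + (3.38750)·e^(−0.112659·4.611) = 0.991497 + (3.38750)·0.594836 = 3.00650 mol/L.

3.007 mol/L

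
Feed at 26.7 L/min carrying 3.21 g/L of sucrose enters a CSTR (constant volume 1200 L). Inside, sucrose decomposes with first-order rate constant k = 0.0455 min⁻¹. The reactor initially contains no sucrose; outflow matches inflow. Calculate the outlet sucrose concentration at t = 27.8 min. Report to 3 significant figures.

Species balance: V dC/dt = Q C_in − Q C − k V C.
dC/dt = (Q/V) C_in − (Q/V + k) C; effective rate a = Q/V + k = 0.022250 + 0.0455 = 0.067750 min⁻¹.
C_ss = Q C_in/(Q + kV) = 1.0542 g/L; C(t) = C_ss + (C₀ − C_ss) e^(−a t).
C(27.8) = 1.0542 + (-1.0542)·e^(−0.067750·27.8) = 1.0542 + (-1.0542)·0.15206 = 0.89390 g/L.

0.894 g/L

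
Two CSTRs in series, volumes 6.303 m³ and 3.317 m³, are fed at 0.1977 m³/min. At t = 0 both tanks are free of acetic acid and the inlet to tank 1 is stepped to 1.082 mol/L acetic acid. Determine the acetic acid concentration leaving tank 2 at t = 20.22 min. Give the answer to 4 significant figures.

Time constants: τᵢ = Vᵢ/Q for each well-mixed tank.
τ₁ = 6.303/0.1977 = 31.8816 min; τ₂ = 3.317/0.1977 = 16.7779 min.
Solving the cascade with C₁(0)=C₂(0)=0 gives C₂(t) = C_in[1 − (τ₁ e^(−t/τ₁) − τ₂ e^(−t/τ₂))/(τ₁ − τ₂)].
At t = 20.22: e^(−t/τ₁) = 0.530349, e^(−t/τ₂) = 0.299646.
C₂ = 1.082·[1 − (31.8816·0.530349 − 16.7779·0.299646)/(15.1037)] = 1.082·0.213375 = 0.230872 mol/L.

0.2309 mol/L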